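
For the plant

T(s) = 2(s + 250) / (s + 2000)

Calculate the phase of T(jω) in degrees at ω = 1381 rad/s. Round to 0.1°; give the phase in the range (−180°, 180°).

45.1°

At s = jω = j1381:
zero (s+250): 250 + j1381 → |·| = √(250²+1381²) = √1969661 ≈ 1403.4, ∠ = arctan(1381/250) ≈ 79.74°
pole (s+2000): 2000 + j1381 → |·| = √(2000²+1381²) = √5907161 ≈ 2430.5, ∠ = arctan(1381/2000) ≈ 34.63°
∠T = 79.74° − 34.63° = 45.11°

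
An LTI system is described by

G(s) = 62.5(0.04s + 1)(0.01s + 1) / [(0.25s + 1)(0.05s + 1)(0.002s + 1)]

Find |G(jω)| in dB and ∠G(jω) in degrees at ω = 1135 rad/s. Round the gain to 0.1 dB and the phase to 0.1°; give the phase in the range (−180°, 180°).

At ω = 1135 rad/s:
zero (1 + j1135·0.04) = 1 + j45.4 → |·| ≈ 45.411, ∠ ≈ 88.74°
zero (1 + j1135·0.01) = 1 + j11.35 → |·| ≈ 11.394, ∠ ≈ 84.96°
pole (1 + j1135·0.25) = 1 + j283.75 → |·| ≈ 283.75, ∠ ≈ 89.80°
pole (1 + j1135·0.05) = 1 + j56.75 → |·| ≈ 56.759, ∠ ≈ 88.99°
pole (1 + j1135·0.002) = 1 + j2.27 → |·| ≈ 2.4805, ∠ ≈ 66.23°
|G| = 62.5 · 45.411 · 11.394 / (283.75 · 56.759 · 2.4805) ≈ 0.80948
Gain = 20 log₁₀(0.80948) ≈ -1.84 dB
∠G = (88.74° + 84.96°) − (89.80° + 88.99° + 66.23°) = -71.32°

-1.8 dB, -71.3°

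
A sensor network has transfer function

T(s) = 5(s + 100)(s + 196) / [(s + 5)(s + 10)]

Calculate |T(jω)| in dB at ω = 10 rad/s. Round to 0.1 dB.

At s = jω = j10:
zero (s+100): 100 + j10 → |·| = √(100²+10²) = √10100 ≈ 100.5, ∠ = arctan(10/100) ≈ 5.71°
zero (s+196): 196 + j10 → |·| = √(196²+10²) = √38516 ≈ 196.25, ∠ = arctan(10/196) ≈ 2.92°
pole (s+5): 5 + j10 → |·| = √(5²+10²) = √125 ≈ 11.18, ∠ = arctan(10/5) ≈ 63.43°
pole (s+10): 10 + j10 → |·| = √(10²+10²) = √200 ≈ 14.142, ∠ = arctan(10/10) ≈ 45.00°
|T| = 5 · 19723 / 158.11 ≈ 623.71
Gain = 20 log₁₀(623.71) ≈ 55.90 dB

55.9 dB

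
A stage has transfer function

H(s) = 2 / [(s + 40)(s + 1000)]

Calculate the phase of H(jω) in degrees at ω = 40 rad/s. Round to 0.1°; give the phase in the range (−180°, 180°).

-47.3°

At s = jω = j40:
pole (s+40): 40 + j40 → |·| = √(40²+40²) = √3200 ≈ 56.569, ∠ = arctan(40/40) ≈ 45.00°
pole (s+1000): 1000 + j40 → |·| = √(1000²+40²) = √1001600 ≈ 1000.8, ∠ = arctan(40/1000) ≈ 2.29°
∠H = 0.00° − 47.29° = -47.29°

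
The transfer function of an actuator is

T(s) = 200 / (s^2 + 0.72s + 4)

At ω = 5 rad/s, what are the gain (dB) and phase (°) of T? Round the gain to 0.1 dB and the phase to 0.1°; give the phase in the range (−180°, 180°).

19.5 dB, -170.3°

At s = jω = j5:
quadratic: (j5)² + 0.72·j5 + 4 = -21 + j3.6 → |·| ≈ 21.306, ∠ ≈ 170.27°
|T| = 200 / 21.306 ≈ 9.387
Gain = 20 log₁₀(9.387) ≈ 19.45 dB
∠T = 0.00° − 170.27° = -170.27°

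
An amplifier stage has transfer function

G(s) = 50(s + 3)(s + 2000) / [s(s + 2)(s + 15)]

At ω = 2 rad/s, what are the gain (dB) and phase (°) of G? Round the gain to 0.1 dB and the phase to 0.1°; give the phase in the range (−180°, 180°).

72.5 dB, -108.8°

At s = jω = j2:
zero (s+3): 3 + j2 → |·| = √(3²+2²) = √13 ≈ 3.6056, ∠ = arctan(2/3) ≈ 33.69°
zero (s+2000): 2000 + j2 → |·| = √(2000²+2²) = √4000004 ≈ 2000, ∠ = arctan(2/2000) ≈ 0.06°
pole (s+2): 2 + j2 → |·| = √(2²+2²) = √8 ≈ 2.8284, ∠ = arctan(2/2) ≈ 45.00°
pole (s+15): 15 + j2 → |·| = √(15²+2²) = √229 ≈ 15.133, ∠ = arctan(2/15) ≈ 7.59°
pole at origin: |s| = 2, ∠ = 90.00° (in denominator)
|G| = 50 · 7211.2 / 85.604 ≈ 4212
Gain = 20 log₁₀(4212) ≈ 72.49 dB
∠G = 33.75° − 142.59° = -108.84°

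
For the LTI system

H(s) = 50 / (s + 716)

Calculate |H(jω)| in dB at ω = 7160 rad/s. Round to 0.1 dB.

Substitute s = j7160:
Numerator: 50 = 50 + j0
Denominator: (j7160) + 716 = 716 + j7160
|N| = √(50² + 0²) ≈ 50, ∠N ≈ 0.00°
|D| = √(716² + 7160²) ≈ 7195.7, ∠D ≈ 84.29°
|H| = 50 / 7195.7 ≈ 0.0069486
Gain = 20 log₁₀(0.0069486) ≈ -43.16 dB

-43.2 dB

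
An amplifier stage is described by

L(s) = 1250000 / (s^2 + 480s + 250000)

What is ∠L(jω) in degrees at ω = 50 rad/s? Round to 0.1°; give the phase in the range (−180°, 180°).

-5.5°

At s = jω = j50:
quadratic: (j50)² + 480·j50 + 250000 = 247500 + j24000 → |·| ≈ 2.4866e+05, ∠ ≈ 5.54°
∠L = 0.00° − 5.54° = -5.54°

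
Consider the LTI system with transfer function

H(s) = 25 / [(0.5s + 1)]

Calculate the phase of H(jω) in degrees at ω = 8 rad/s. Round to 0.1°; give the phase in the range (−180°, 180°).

At ω = 8 rad/s:
pole (1 + j8·0.5) = 1 + j4 → |·| ≈ 4.1231, ∠ ≈ 75.96°
∠H = (0°) − (75.96°) = -75.96°

-76.0°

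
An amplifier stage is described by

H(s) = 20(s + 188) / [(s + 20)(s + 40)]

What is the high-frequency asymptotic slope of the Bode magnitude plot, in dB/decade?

Each pole contributes −20 dB/decade at high frequency; each zero contributes +20 dB/decade.
Net: 1 zero(s) − 2 pole(s) → -20 dB/decade.

-20 dB/decade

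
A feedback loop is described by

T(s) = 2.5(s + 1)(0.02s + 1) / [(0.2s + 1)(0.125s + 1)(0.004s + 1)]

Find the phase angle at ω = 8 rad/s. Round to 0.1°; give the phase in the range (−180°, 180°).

At ω = 8 rad/s:
zero (1 + j8·1) = 1 + j8 → |·| ≈ 8.0623, ∠ ≈ 82.87°
zero (1 + j8·0.02) = 1 + j0.16 → |·| ≈ 1.0127, ∠ ≈ 9.09°
pole (1 + j8·0.2) = 1 + j1.6 → |·| ≈ 1.8868, ∠ ≈ 57.99°
pole (1 + j8·0.125) = 1 + j1 → |·| ≈ 1.4142, ∠ ≈ 45.00°
pole (1 + j8·0.004) = 1 + j0.032 → |·| ≈ 1.0005, ∠ ≈ 1.83°
∠T = (82.87° + 9.09°) − (57.99° + 45.00° + 1.83°) = -12.86°

-12.9°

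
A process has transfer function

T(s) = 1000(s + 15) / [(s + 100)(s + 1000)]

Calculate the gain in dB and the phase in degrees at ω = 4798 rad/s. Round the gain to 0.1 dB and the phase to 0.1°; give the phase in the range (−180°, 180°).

-13.8 dB, -77.2°

At s = jω = j4798:
zero (s+15): 15 + j4798 → |·| = √(15²+4798²) = √23021029 ≈ 4798, ∠ = arctan(4798/15) ≈ 89.82°
pole (s+100): 100 + j4798 → |·| = √(100²+4798²) = √23030804 ≈ 4799, ∠ = arctan(4798/100) ≈ 88.81°
pole (s+1000): 1000 + j4798 → |·| = √(1000²+4798²) = √24020804 ≈ 4901.1, ∠ = arctan(4798/1000) ≈ 78.23°
|T| = 1000 · 4798 / 2.352e+07 ≈ 0.204
Gain = 20 log₁₀(0.204) ≈ -13.81 dB
∠T = 89.82° − 167.04° = -77.22°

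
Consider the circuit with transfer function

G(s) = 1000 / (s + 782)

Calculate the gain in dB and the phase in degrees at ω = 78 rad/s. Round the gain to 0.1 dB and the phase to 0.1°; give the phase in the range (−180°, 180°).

Substitute s = j78:
Numerator: 1000 = 1000 + j0
Denominator: (j78) + 782 = 782 + j78
|N| = √(1000² + 0²) ≈ 1000, ∠N ≈ 0.00°
|D| = √(782² + 78²) ≈ 785.88, ∠D ≈ 5.70°
|G| = 1000 / 785.88 ≈ 1.2725
Gain = 20 log₁₀(1.2725) ≈ 2.09 dB
∠G = 0.00° − 5.70° = -5.70°

2.1 dB, -5.7°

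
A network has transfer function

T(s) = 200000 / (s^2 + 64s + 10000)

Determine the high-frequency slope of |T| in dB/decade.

Each pole contributes −20 dB/decade at high frequency; each zero contributes +20 dB/decade.
Net: 0 zero(s) − 2 pole(s) → -40 dB/decade.

-40 dB/decade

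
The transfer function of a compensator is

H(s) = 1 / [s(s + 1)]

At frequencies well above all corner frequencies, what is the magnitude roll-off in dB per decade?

Each pole contributes −20 dB/decade at high frequency; each zero contributes +20 dB/decade.
Net: 0 zero(s) − 2 pole(s) → -40 dB/decade.

-40 dB/decade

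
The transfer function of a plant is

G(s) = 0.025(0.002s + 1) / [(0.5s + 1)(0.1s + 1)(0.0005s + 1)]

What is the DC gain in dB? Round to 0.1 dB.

G(0) = 0.025 · 1 / 1 = 0.025
20 log₁₀(0.025) ≈ -32.04 dB

-32.0 dB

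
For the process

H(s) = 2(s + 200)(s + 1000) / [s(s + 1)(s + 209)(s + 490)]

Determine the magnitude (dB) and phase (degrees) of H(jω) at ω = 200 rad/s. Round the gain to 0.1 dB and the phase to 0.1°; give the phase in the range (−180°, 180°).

At s = jω = j200:
zero (s+200): 200 + j200 → |·| = √(200²+200²) = √80000 ≈ 282.84, ∠ = arctan(200/200) ≈ 45.00°
zero (s+1000): 1000 + j200 → |·| = √(1000²+200²) = √1040000 ≈ 1019.8, ∠ = arctan(200/1000) ≈ 11.31°
pole (s+1): 1 + j200 → |·| = √(1²+200²) = √40001 ≈ 200, ∠ = arctan(200/1) ≈ 89.71°
pole (s+209): 209 + j200 → |·| = √(209²+200²) = √83681 ≈ 289.28, ∠ = arctan(200/209) ≈ 43.74°
pole (s+490): 490 + j200 → |·| = √(490²+200²) = √280100 ≈ 529.24, ∠ = arctan(200/490) ≈ 22.20°
pole at origin: |s| = 200, ∠ = 90.00° (in denominator)
|H| = 2 · 2.8844e+05 / 6.1239e+09 ≈ 9.4201e-05
Gain = 20 log₁₀(9.4201e-05) ≈ -80.52 dB
∠H = 56.31° − 245.65° = -189.34° ≡ 170.66° (principal value)

-80.5 dB, 170.7°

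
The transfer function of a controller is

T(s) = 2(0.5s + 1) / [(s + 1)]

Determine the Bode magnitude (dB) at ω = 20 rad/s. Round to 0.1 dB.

At ω = 20 rad/s:
zero (1 + j20·0.5) = 1 + j10 → |·| ≈ 10.05, ∠ ≈ 84.29°
pole (1 + j20·1) = 1 + j20 → |·| ≈ 20.025, ∠ ≈ 87.14°
|T| = 2 · 10.05 / (20.025) ≈ 1.0037
Gain = 20 log₁₀(1.0037) ≈ 0.03 dB

0.0 dB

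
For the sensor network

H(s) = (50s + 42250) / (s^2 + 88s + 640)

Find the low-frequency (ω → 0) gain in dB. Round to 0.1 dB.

H(0) = 42250 / 640 ≈ 66.016
20 log₁₀(66.016) ≈ 36.39 dB

36.4 dB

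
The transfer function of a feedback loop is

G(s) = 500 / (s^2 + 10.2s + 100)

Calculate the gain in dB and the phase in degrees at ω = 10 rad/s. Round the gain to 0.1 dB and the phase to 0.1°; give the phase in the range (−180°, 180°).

13.8 dB, -90.0°

At s = jω = j10:
quadratic: (j10)² + 10.2·j10 + 100 = 0 + j102 → |·| ≈ 102, ∠ ≈ 90.00°
|G| = 500 / 102 ≈ 4.902
Gain = 20 log₁₀(4.902) ≈ 13.81 dB
∠G = 0.00° − 90.00° = -90.00°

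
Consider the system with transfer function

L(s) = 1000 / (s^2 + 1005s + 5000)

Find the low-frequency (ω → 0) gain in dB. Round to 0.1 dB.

L(0) = 1000 / 5000 = 0.2
20 log₁₀(0.2) ≈ -13.98 dB

-14.0 dB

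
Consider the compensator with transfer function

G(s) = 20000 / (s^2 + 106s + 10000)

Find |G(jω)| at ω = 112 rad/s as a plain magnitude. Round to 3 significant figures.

At s = jω = j112:
quadratic: (j112)² + 106·j112 + 10000 = -2544 + j11872 → |·| ≈ 12142, ∠ ≈ 102.09°
|G| = 20000 / 12142 ≈ 1.6472

1.65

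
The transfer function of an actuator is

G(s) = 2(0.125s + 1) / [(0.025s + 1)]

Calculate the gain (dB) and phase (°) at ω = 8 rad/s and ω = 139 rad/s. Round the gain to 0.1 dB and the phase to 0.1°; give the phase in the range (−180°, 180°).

ω = 8: 8.9 dB, 33.7°; ω = 139: 19.7 dB, 12.8°

At ω = 8 rad/s:
zero (1 + j8·0.125) = 1 + j1 → |·| ≈ 1.4142, ∠ ≈ 45.00°
pole (1 + j8·0.025) = 1 + j0.2 → |·| ≈ 1.0198, ∠ ≈ 11.31°
|G| = 2 · 1.4142 / (1.0198) ≈ 2.7735
Gain = 20 log₁₀(2.7735) ≈ 8.86 dB
∠G = (45.00°) − (11.31°) = 33.69°

At ω = 139 rad/s:
zero (1 + j139·0.125) = 1 + j17.375 → |·| ≈ 17.404, ∠ ≈ 86.71°
pole (1 + j139·0.025) = 1 + j3.475 → |·| ≈ 3.616, ∠ ≈ 73.95°
|G| = 2 · 17.404 / (3.616) ≈ 9.6261
Gain = 20 log₁₀(9.6261) ≈ 19.67 dB
∠G = (86.71°) − (73.95°) = 12.76°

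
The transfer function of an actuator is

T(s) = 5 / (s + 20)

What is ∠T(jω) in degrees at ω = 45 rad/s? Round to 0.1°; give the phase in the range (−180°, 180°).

-66.0°

At s = jω = j45:
pole (s+20): 20 + j45 → |·| = √(20²+45²) = √2425 ≈ 49.244, ∠ = arctan(45/20) ≈ 66.04°
∠T = 0.00° − 66.04° = -66.04°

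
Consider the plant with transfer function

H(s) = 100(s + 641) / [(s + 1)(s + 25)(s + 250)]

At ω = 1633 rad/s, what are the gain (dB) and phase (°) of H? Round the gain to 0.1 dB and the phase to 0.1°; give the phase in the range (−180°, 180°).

-88.0 dB, 168.2°

At s = jω = j1633:
zero (s+641): 641 + j1633 → |·| = √(641²+1633²) = √3077570 ≈ 1754.3, ∠ = arctan(1633/641) ≈ 68.57°
pole (s+1): 1 + j1633 → |·| = √(1²+1633²) = √2666690 ≈ 1633, ∠ = arctan(1633/1) ≈ 89.96°
pole (s+25): 25 + j1633 → |·| = √(25²+1633²) = √2667314 ≈ 1633.2, ∠ = arctan(1633/25) ≈ 89.12°
pole (s+250): 250 + j1633 → |·| = √(250²+1633²) = √2729189 ≈ 1652, ∠ = arctan(1633/250) ≈ 81.30°
|H| = 100 · 1754.3 / 4.4059e+09 ≈ 3.9817e-05
Gain = 20 log₁₀(3.9817e-05) ≈ -88.00 dB
∠H = 68.57° − 260.38° = -191.81° ≡ 168.19° (principal value)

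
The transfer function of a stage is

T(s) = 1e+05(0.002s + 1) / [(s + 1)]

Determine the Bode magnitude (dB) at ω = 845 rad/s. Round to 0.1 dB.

47.3 dB

At ω = 845 rad/s:
zero (1 + j845·0.002) = 1 + j1.69 → |·| ≈ 1.9637, ∠ ≈ 59.39°
pole (1 + j845·1) = 1 + j845 → |·| ≈ 845, ∠ ≈ 89.93°
|T| = 1e+05 · 1.9637 / (845) ≈ 232.39
Gain = 20 log₁₀(232.39) ≈ 47.32 dB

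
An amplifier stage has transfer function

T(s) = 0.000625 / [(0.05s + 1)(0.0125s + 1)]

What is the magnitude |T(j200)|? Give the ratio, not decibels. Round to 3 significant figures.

At ω = 200 rad/s:
pole (1 + j200·0.05) = 1 + j10 → |·| ≈ 10.05, ∠ ≈ 84.29°
pole (1 + j200·0.0125) = 1 + j2.5 → |·| ≈ 2.6926, ∠ ≈ 68.20°
|T| = 0.000625 · 1 / (10.05 · 2.6926) ≈ 2.3096e-05

2.31e-05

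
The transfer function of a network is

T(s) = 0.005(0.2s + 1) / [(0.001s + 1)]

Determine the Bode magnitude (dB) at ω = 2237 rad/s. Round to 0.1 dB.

At ω = 2237 rad/s:
zero (1 + j2237·0.2) = 1 + j447.4 → |·| ≈ 447.4, ∠ ≈ 89.87°
pole (1 + j2237·0.001) = 1 + j2.237 → |·| ≈ 2.4503, ∠ ≈ 65.91°
|T| = 0.005 · 447.4 / (2.4503) ≈ 0.91295
Gain = 20 log₁₀(0.91295) ≈ -0.79 dB

-0.8 dB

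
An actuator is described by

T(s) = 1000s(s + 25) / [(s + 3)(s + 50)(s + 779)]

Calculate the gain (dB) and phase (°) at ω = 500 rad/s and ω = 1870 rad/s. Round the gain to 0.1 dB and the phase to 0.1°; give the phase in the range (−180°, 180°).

ω = 500: 0.6 dB, -29.5°; ω = 1870: -6.1 dB, -66.5°

At s = jω = j500:
zero (s+25): 25 + j500 → |·| = √(25²+500²) = √250625 ≈ 500.62, ∠ = arctan(500/25) ≈ 87.14°
zero at origin: s = j500 → |·| = 500, ∠ = 90.00°
pole (s+3): 3 + j500 → |·| = √(3²+500²) = √250009 ≈ 500.01, ∠ = arctan(500/3) ≈ 89.66°
pole (s+50): 50 + j500 → |·| = √(50²+500²) = √252500 ≈ 502.49, ∠ = arctan(500/50) ≈ 84.29°
pole (s+779): 779 + j500 → |·| = √(779²+500²) = √856841 ≈ 925.66, ∠ = arctan(500/779) ≈ 32.69°
|T| = 1000 · 2.5031e+05 / 2.3257e+08 ≈ 1.0763
Gain = 20 log₁₀(1.0763) ≈ 0.64 dB
∠T = 177.14° − 206.64° = -29.50°

At s = jω = j1870:
zero (s+25): 25 + j1870 → |·| = √(25²+1870²) = √3497525 ≈ 1870.2, ∠ = arctan(1870/25) ≈ 89.23°
zero at origin: s = j1870 → |·| = 1870, ∠ = 90.00°
pole (s+3): 3 + j1870 → |·| = √(3²+1870²) = √3496909 ≈ 1870, ∠ = arctan(1870/3) ≈ 89.91°
pole (s+50): 50 + j1870 → |·| = √(50²+1870²) = √3499400 ≈ 1870.7, ∠ = arctan(1870/50) ≈ 88.47°
pole (s+779): 779 + j1870 → |·| = √(779²+1870²) = √4103741 ≈ 2025.8, ∠ = arctan(1870/779) ≈ 67.38°
|T| = 1000 · 3.4973e+06 / 7.0867e+09 ≈ 0.4935
Gain = 20 log₁₀(0.4935) ≈ -6.13 dB
∠T = 179.23° − 245.76° = -66.53°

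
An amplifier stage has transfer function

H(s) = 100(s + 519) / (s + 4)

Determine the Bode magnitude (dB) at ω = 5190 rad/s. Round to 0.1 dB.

At s = jω = j5190:
zero (s+519): 519 + j5190 → |·| = √(519²+5190²) = √27205461 ≈ 5215.9, ∠ = arctan(5190/519) ≈ 84.29°
pole (s+4): 4 + j5190 → |·| = √(4²+5190²) = √26936116 ≈ 5190, ∠ = arctan(5190/4) ≈ 89.96°
|H| = 100 · 5215.9 / 5190 ≈ 100.5
Gain = 20 log₁₀(100.5) ≈ 40.04 dB

40.0 dB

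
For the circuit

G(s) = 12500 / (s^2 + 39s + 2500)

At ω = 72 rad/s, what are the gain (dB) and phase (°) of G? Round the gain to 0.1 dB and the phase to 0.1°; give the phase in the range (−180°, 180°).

At s = jω = j72:
quadratic: (j72)² + 39·j72 + 2500 = -2684 + j2808 → |·| ≈ 3884.4, ∠ ≈ 133.71°
|G| = 12500 / 3884.4 ≈ 3.218
Gain = 20 log₁₀(3.218) ≈ 10.15 dB
∠G = 0.00° − 133.71° = -133.71°

10.2 dB, -133.7°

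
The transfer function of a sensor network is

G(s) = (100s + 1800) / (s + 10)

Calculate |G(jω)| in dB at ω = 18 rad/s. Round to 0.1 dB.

41.8 dB

Substitute s = j18:
Numerator: 100(j18) + 1800 = 1800 + j1800
Denominator: (j18) + 10 = 10 + j18
|N| = √(1800² + 1800²) ≈ 2545.6, ∠N ≈ 45.00°
|D| = √(10² + 18²) ≈ 20.591, ∠D ≈ 60.95°
|G| = 2545.6 / 20.591 ≈ 123.63
Gain = 20 log₁₀(123.63) ≈ 41.84 dB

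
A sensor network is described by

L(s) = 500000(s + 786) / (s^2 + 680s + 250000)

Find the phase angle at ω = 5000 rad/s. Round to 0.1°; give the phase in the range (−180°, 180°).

-91.1°

At s = jω = j5000:
zero (s+786): 786 + j5000 → |·| = √(786²+5000²) = √25617796 ≈ 5061.4, ∠ = arctan(5000/786) ≈ 81.07°
quadratic: (j5000)² + 680·j5000 + 250000 = -24750000 + j3400000 → |·| ≈ 2.4982e+07, ∠ ≈ 172.18°
∠L = 81.07° − 172.18° = -91.11°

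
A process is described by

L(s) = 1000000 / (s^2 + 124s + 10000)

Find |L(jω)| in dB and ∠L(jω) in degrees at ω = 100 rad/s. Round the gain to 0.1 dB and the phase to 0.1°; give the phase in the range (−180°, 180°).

38.1 dB, -90.0°

At s = jω = j100:
quadratic: (j100)² + 124·j100 + 10000 = 0 + j12400 → |·| ≈ 12400, ∠ ≈ 90.00°
|L| = 1000000 / 12400 ≈ 80.645
Gain = 20 log₁₀(80.645) ≈ 38.13 dB
∠L = 0.00° − 90.00° = -90.00°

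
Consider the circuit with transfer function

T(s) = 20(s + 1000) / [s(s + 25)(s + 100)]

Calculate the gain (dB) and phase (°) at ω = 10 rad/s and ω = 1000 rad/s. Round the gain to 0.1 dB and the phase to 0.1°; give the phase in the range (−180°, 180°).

At s = jω = j10:
zero (s+1000): 1000 + j10 → |·| = √(1000²+10²) = √1000100 ≈ 1000, ∠ = arctan(10/1000) ≈ 0.57°
pole (s+25): 25 + j10 → |·| = √(25²+10²) = √725 ≈ 26.926, ∠ = arctan(10/25) ≈ 21.80°
pole (s+100): 100 + j10 → |·| = √(100²+10²) = √10100 ≈ 100.5, ∠ = arctan(10/100) ≈ 5.71°
pole at origin: |s| = 10, ∠ = 90.00° (in denominator)
|T| = 20 · 1000 / 27061 ≈ 0.73907
Gain = 20 log₁₀(0.73907) ≈ -2.63 dB
∠T = 0.57° − 117.51° = -116.94°

At s = jω = j1000:
zero (s+1000): 1000 + j1000 → |·| = √(1000²+1000²) = √2000000 ≈ 1414.2, ∠ = arctan(1000/1000) ≈ 45.00°
pole (s+25): 25 + j1000 → |·| = √(25²+1000²) = √1000625 ≈ 1000.3, ∠ = arctan(1000/25) ≈ 88.57°
pole (s+100): 100 + j1000 → |·| = √(100²+1000²) = √1010000 ≈ 1005, ∠ = arctan(1000/100) ≈ 84.29°
pole at origin: |s| = 1000, ∠ = 90.00° (in denominator)
|T| = 20 · 1414.2 / 1.0053e+09 ≈ 2.8135e-05
Gain = 20 log₁₀(2.8135e-05) ≈ -91.02 dB
∠T = 45.00° − 262.86° = -217.86° ≡ 142.14° (principal value)

ω = 10: -2.6 dB, -116.9°; ω = 1000: -91.0 dB, 142.1°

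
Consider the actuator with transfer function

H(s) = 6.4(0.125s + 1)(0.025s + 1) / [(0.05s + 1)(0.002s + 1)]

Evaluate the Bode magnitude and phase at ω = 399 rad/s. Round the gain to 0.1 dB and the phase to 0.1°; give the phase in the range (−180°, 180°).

42.0 dB, 47.4°

At ω = 399 rad/s:
zero (1 + j399·0.125) = 1 + j49.875 → |·| ≈ 49.885, ∠ ≈ 88.85°
zero (1 + j399·0.025) = 1 + j9.975 → |·| ≈ 10.025, ∠ ≈ 84.28°
pole (1 + j399·0.05) = 1 + j19.95 → |·| ≈ 19.975, ∠ ≈ 87.13°
pole (1 + j399·0.002) = 1 + j0.798 → |·| ≈ 1.2794, ∠ ≈ 38.59°
|H| = 6.4 · 49.885 · 10.025 / (19.975 · 1.2794) ≈ 125.24
Gain = 20 log₁₀(125.24) ≈ 41.95 dB
∠H = (88.85° + 84.28°) − (87.13° + 38.59°) = 47.41°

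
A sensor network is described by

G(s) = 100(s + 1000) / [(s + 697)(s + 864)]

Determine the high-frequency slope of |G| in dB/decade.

-20 dB/decade

Each pole contributes −20 dB/decade at high frequency; each zero contributes +20 dB/decade.
Net: 1 zero(s) − 2 pole(s) → -20 dB/decade.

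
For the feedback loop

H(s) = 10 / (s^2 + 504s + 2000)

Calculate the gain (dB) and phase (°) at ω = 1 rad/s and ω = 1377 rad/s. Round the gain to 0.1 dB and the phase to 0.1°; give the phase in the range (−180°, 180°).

ω = 1: -46.3 dB, -14.2°; ω = 1377: -106.1 dB, -159.9°

Substitute s = j1:
Numerator: 10 = 10 + j0
Denominator: (j1)^2 + 504(j1) + 2000 = 1999 + j504
|N| = √(10² + 0²) ≈ 10, ∠N ≈ 0.00°
|D| = √(1999² + 504²) ≈ 2061.6, ∠D ≈ 14.15°
|H| = 10 / 2061.6 ≈ 0.0048506
Gain = 20 log₁₀(0.0048506) ≈ -46.28 dB
∠H = 0.00° − 14.15° = -14.15°

Substitute s = j1377:
Numerator: 10 = 10 + j0
Denominator: (j1377)^2 + 504(j1377) + 2000 = -1894129 + j694008
|N| = √(10² + 0²) ≈ 10, ∠N ≈ 0.00°
|D| = √(1894129² + 694008²) ≈ 2.0173e+06, ∠D ≈ 159.88°
|H| = 10 / 2.0173e+06 ≈ 4.9571e-06
Gain = 20 log₁₀(4.9571e-06) ≈ -106.10 dB
∠H = 0.00° − 159.88° = -159.88°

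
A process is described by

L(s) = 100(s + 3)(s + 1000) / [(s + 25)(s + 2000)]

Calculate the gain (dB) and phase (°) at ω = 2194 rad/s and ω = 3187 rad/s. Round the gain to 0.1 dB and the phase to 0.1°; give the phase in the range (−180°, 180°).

ω = 2194: 38.2 dB, 18.4°; ω = 3187: 39.0 dB, 15.1°

At s = jω = j2194:
zero (s+3): 3 + j2194 → |·| = √(3²+2194²) = √4813645 ≈ 2194, ∠ = arctan(2194/3) ≈ 89.92°
zero (s+1000): 1000 + j2194 → |·| = √(1000²+2194²) = √5813636 ≈ 2411.1, ∠ = arctan(2194/1000) ≈ 65.50°
pole (s+25): 25 + j2194 → |·| = √(25²+2194²) = √4814261 ≈ 2194.1, ∠ = arctan(2194/25) ≈ 89.35°
pole (s+2000): 2000 + j2194 → |·| = √(2000²+2194²) = √8813636 ≈ 2968.8, ∠ = arctan(2194/2000) ≈ 47.65°
|L| = 100 · 5.29e+06 / 6.5138e+06 ≈ 81.212
Gain = 20 log₁₀(81.212) ≈ 38.19 dB
∠L = 155.42° − 137.00° = 18.42°

At s = jω = j3187:
zero (s+3): 3 + j3187 → |·| = √(3²+3187²) = √10156978 ≈ 3187, ∠ = arctan(3187/3) ≈ 89.95°
zero (s+1000): 1000 + j3187 → |·| = √(1000²+3187²) = √11156969 ≈ 3340.2, ∠ = arctan(3187/1000) ≈ 72.58°
pole (s+25): 25 + j3187 → |·| = √(25²+3187²) = √10157594 ≈ 3187.1, ∠ = arctan(3187/25) ≈ 89.55°
pole (s+2000): 2000 + j3187 → |·| = √(2000²+3187²) = √14156969 ≈ 3762.6, ∠ = arctan(3187/2000) ≈ 57.89°
|L| = 100 · 1.0645e+07 / 1.1992e+07 ≈ 88.768
Gain = 20 log₁₀(88.768) ≈ 38.97 dB
∠L = 162.53° − 147.44° = 15.09°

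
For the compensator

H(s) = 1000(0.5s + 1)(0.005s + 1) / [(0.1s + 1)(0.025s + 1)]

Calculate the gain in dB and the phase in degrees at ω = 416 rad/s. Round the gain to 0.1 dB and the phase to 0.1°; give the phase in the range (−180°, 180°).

60.9 dB, -19.1°

At ω = 416 rad/s:
zero (1 + j416·0.5) = 1 + j208 → |·| ≈ 208, ∠ ≈ 89.72°
zero (1 + j416·0.005) = 1 + j2.08 → |·| ≈ 2.3079, ∠ ≈ 64.32°
pole (1 + j416·0.1) = 1 + j41.6 → |·| ≈ 41.612, ∠ ≈ 88.62°
pole (1 + j416·0.025) = 1 + j10.4 → |·| ≈ 10.448, ∠ ≈ 84.51°
|H| = 1000 · 208 · 2.3079 / (41.612 · 10.448) ≈ 1104.2
Gain = 20 log₁₀(1104.2) ≈ 60.86 dB
∠H = (89.72° + 64.32°) − (88.62° + 84.51°) = -19.09°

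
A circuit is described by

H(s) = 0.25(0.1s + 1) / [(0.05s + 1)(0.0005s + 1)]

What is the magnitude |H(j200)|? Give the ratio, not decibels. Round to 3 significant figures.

0.496

At ω = 200 rad/s:
zero (1 + j200·0.1) = 1 + j20 → |·| ≈ 20.025, ∠ ≈ 87.14°
pole (1 + j200·0.05) = 1 + j10 → |·| ≈ 10.05, ∠ ≈ 84.29°
pole (1 + j200·0.0005) = 1 + j0.1 → |·| ≈ 1.005, ∠ ≈ 5.71°
|H| = 0.25 · 20.025 / (10.05 · 1.005) ≈ 0.49566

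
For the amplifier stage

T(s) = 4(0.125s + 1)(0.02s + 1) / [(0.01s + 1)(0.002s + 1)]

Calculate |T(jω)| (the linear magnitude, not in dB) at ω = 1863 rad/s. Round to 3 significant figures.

At ω = 1863 rad/s:
zero (1 + j1863·0.125) = 1 + j232.875 → |·| ≈ 232.88, ∠ ≈ 89.75°
zero (1 + j1863·0.02) = 1 + j37.26 → |·| ≈ 37.273, ∠ ≈ 88.46°
pole (1 + j1863·0.01) = 1 + j18.63 → |·| ≈ 18.657, ∠ ≈ 86.93°
pole (1 + j1863·0.002) = 1 + j3.726 → |·| ≈ 3.8579, ∠ ≈ 74.98°
|T| = 4 · 232.88 · 37.273 / (18.657 · 3.8579) ≈ 482.38

482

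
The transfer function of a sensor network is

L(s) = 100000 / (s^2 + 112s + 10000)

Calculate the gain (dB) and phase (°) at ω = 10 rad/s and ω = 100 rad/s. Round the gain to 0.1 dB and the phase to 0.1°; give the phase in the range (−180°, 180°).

ω = 10: 20.0 dB, -6.5°; ω = 100: 19.0 dB, -90.0°

At s = jω = j10:
quadratic: (j10)² + 112·j10 + 10000 = 9900 + j1120 → |·| ≈ 9963.2, ∠ ≈ 6.45°
|L| = 100000 / 9963.2 ≈ 10.037
Gain = 20 log₁₀(10.037) ≈ 20.03 dB
∠L = 0.00° − 6.45° = -6.45°

At s = jω = j100:
quadratic: (j100)² + 112·j100 + 10000 = 0 + j11200 → |·| ≈ 11200, ∠ ≈ 90.00°
|L| = 100000 / 11200 ≈ 8.9286
Gain = 20 log₁₀(8.9286) ≈ 19.02 dB
∠L = 0.00° − 90.00° = -90.00°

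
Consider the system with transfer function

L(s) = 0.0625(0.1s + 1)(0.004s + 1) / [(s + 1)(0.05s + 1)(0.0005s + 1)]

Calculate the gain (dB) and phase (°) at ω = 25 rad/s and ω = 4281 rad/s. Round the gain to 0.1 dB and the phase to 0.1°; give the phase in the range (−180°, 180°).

At ω = 25 rad/s:
zero (1 + j25·0.1) = 1 + j2.5 → |·| ≈ 2.6926, ∠ ≈ 68.20°
zero (1 + j25·0.004) = 1 + j0.1 → |·| ≈ 1.005, ∠ ≈ 5.71°
pole (1 + j25·1) = 1 + j25 → |·| ≈ 25.02, ∠ ≈ 87.71°
pole (1 + j25·0.05) = 1 + j1.25 → |·| ≈ 1.6008, ∠ ≈ 51.34°
pole (1 + j25·0.0005) = 1 + j0.0125 → |·| ≈ 1.0001, ∠ ≈ 0.72°
|L| = 0.0625 · 2.6926 · 1.005 / (25.02 · 1.6008 · 1.0001) ≈ 0.0042223
Gain = 20 log₁₀(0.0042223) ≈ -47.49 dB
∠L = (68.20° + 5.71°) − (87.71° + 51.34° + 0.72°) = -65.86°

At ω = 4281 rad/s:
zero (1 + j4281·0.1) = 1 + j428.1 → |·| ≈ 428.1, ∠ ≈ 89.87°
zero (1 + j4281·0.004) = 1 + j17.124 → |·| ≈ 17.153, ∠ ≈ 86.66°
pole (1 + j4281·1) = 1 + j4281 → |·| ≈ 4281, ∠ ≈ 89.99°
pole (1 + j4281·0.05) = 1 + j214.05 → |·| ≈ 214.05, ∠ ≈ 89.73°
pole (1 + j4281·0.0005) = 1 + j2.1405 → |·| ≈ 2.3626, ∠ ≈ 64.96°
|L| = 0.0625 · 428.1 · 17.153 / (4281 · 214.05 · 2.3626) ≈ 0.00021199
Gain = 20 log₁₀(0.00021199) ≈ -73.47 dB
∠L = (89.87° + 86.66°) − (89.99° + 89.73° + 64.96°) = -68.15°

ω = 25: -47.5 dB, -65.9°; ω = 4281: -73.5 dB, -68.2°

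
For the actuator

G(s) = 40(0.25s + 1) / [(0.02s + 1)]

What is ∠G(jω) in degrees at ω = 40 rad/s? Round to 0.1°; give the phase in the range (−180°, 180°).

45.6°

At ω = 40 rad/s:
zero (1 + j40·0.25) = 1 + j10 → |·| ≈ 10.05, ∠ ≈ 84.29°
pole (1 + j40·0.02) = 1 + j0.8 → |·| ≈ 1.2806, ∠ ≈ 38.66°
∠G = (84.29°) − (38.66°) = 45.63°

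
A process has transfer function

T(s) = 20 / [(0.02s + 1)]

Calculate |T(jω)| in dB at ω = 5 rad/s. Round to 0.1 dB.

26.0 dB

At ω = 5 rad/s:
pole (1 + j5·0.02) = 1 + j0.1 → |·| ≈ 1.005, ∠ ≈ 5.71°
|T| = 20 · 1 / (1.005) ≈ 19.9
Gain = 20 log₁₀(19.9) ≈ 25.98 dB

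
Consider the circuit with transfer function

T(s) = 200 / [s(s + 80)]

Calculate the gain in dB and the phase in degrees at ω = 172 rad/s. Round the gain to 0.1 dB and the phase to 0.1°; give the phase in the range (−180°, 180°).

At s = jω = j172:
pole (s+80): 80 + j172 → |·| = √(80²+172²) = √35984 ≈ 189.69, ∠ = arctan(172/80) ≈ 65.06°
pole at origin: |s| = 172, ∠ = 90.00° (in denominator)
|T| = 200 / 32627 ≈ 0.0061299
Gain = 20 log₁₀(0.0061299) ≈ -44.25 dB
∠T = 0.00° − 155.06° = -155.06°

-44.3 dB, -155.1°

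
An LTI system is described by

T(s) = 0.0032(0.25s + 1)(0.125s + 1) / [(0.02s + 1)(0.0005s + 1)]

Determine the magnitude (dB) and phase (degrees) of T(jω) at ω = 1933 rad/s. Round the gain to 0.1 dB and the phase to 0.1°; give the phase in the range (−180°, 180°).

At ω = 1933 rad/s:
zero (1 + j1933·0.25) = 1 + j483.25 → |·| ≈ 483.25, ∠ ≈ 89.88°
zero (1 + j1933·0.125) = 1 + j241.625 → |·| ≈ 241.63, ∠ ≈ 89.76°
pole (1 + j1933·0.02) = 1 + j38.66 → |·| ≈ 38.673, ∠ ≈ 88.52°
pole (1 + j1933·0.0005) = 1 + j0.9665 → |·| ≈ 1.3907, ∠ ≈ 44.02°
|T| = 0.0032 · 483.25 · 241.63 / (38.673 · 1.3907) ≈ 6.9475
Gain = 20 log₁₀(6.9475) ≈ 16.84 dB
∠T = (89.88° + 89.76°) − (88.52° + 44.02°) = 47.10°

16.8 dB, 47.1°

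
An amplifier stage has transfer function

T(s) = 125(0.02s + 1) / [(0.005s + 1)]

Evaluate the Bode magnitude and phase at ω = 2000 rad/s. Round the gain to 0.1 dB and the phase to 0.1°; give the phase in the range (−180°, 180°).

At ω = 2000 rad/s:
zero (1 + j2000·0.02) = 1 + j40 → |·| ≈ 40.012, ∠ ≈ 88.57°
pole (1 + j2000·0.005) = 1 + j10 → |·| ≈ 10.05, ∠ ≈ 84.29°
|T| = 125 · 40.012 / (10.05) ≈ 497.66
Gain = 20 log₁₀(497.66) ≈ 53.94 dB
∠T = (88.57°) − (84.29°) = 4.28°

53.9 dB, 4.3°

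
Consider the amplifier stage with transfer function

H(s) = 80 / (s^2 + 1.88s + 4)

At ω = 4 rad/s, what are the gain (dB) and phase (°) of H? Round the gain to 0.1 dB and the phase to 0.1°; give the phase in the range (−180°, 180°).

At s = jω = j4:
quadratic: (j4)² + 1.88·j4 + 4 = -12 + j7.52 → |·| ≈ 14.162, ∠ ≈ 147.93°
|H| = 80 / 14.162 ≈ 5.6489
Gain = 20 log₁₀(5.6489) ≈ 15.04 dB
∠H = 0.00° − 147.93° = -147.93°

15.0 dB, -147.9°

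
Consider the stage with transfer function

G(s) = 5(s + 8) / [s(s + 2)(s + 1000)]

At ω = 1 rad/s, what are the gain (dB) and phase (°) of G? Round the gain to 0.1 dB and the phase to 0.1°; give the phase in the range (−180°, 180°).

-34.9 dB, -109.5°

At s = jω = j1:
zero (s+8): 8 + j1 → |·| = √(8²+1²) = √65 ≈ 8.0623, ∠ = arctan(1/8) ≈ 7.13°
pole (s+2): 2 + j1 → |·| = √(2²+1²) = √5 ≈ 2.2361, ∠ = arctan(1/2) ≈ 26.57°
pole (s+1000): 1000 + j1 → |·| = √(1000²+1²) = √1000001 ≈ 1000, ∠ = arctan(1/1000) ≈ 0.06°
pole at origin: |s| = 1, ∠ = 90.00° (in denominator)
|G| = 5 · 8.0623 / 2236.1 ≈ 0.018028
Gain = 20 log₁₀(0.018028) ≈ -34.88 dB
∠G = 7.13° − 116.63° = -109.50°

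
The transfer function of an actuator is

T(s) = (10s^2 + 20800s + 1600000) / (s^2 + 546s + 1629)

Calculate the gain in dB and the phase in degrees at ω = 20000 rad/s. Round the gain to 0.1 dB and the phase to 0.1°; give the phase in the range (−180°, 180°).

Substitute s = j20000:
Numerator: 10(j20000)^2 + 20800(j20000) + 1600000 = -3998400000 + j416000000
Denominator: (j20000)^2 + 546(j20000) + 1629 = -399998371 + j10920000
|N| = √(3998400000² + 416000000²) ≈ 4.02e+09, ∠N ≈ 174.06°
|D| = √(399998371² + 10920000²) ≈ 4.0015e+08, ∠D ≈ 178.44°
|T| = 4.02e+09 / 4.0015e+08 ≈ 10.046
Gain = 20 log₁₀(10.046) ≈ 20.04 dB
∠T = 174.06° − 178.44° = -4.38°

20.0 dB, -4.4°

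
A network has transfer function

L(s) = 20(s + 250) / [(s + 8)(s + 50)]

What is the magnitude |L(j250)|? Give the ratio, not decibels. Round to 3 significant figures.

0.111

At s = jω = j250:
zero (s+250): 250 + j250 → |·| = √(250²+250²) = √125000 ≈ 353.55, ∠ = arctan(250/250) ≈ 45.00°
pole (s+8): 8 + j250 → |·| = √(8²+250²) = √62564 ≈ 250.13, ∠ = arctan(250/8) ≈ 88.17°
pole (s+50): 50 + j250 → |·| = √(50²+250²) = √65000 ≈ 254.95, ∠ = arctan(250/50) ≈ 78.69°
|L| = 20 · 353.55 / 63771 ≈ 0.11088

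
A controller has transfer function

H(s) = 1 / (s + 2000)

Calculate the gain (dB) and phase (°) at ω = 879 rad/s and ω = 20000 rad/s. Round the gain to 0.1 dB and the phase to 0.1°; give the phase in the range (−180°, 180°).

At s = jω = j879:
pole (s+2000): 2000 + j879 → |·| = √(2000²+879²) = √4772641 ≈ 2184.6, ∠ = arctan(879/2000) ≈ 23.73°
|H| = 1 / 2184.6 ≈ 0.00045775
Gain = 20 log₁₀(0.00045775) ≈ -66.79 dB
∠H = 0.00° − 23.73° = -23.73°

At s = jω = j20000:
pole (s+2000): 2000 + j20000 → |·| = √(2000²+20000²) = √404000000 ≈ 20100, ∠ = arctan(20000/2000) ≈ 84.29°
|H| = 1 / 20100 ≈ 4.9751e-05
Gain = 20 log₁₀(4.9751e-05) ≈ -86.06 dB
∠H = 0.00° − 84.29° = -84.29°

ω = 879: -66.8 dB, -23.7°; ω = 20000: -86.1 dB, -84.3°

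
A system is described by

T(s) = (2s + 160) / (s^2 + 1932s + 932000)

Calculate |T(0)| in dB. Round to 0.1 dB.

T(0) = 160 / 932000 ≈ 0.00017167
20 log₁₀(0.00017167) ≈ -75.31 dB

-75.3 dB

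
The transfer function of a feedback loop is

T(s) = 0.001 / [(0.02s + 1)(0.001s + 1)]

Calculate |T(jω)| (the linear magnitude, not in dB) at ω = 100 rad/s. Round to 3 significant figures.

At ω = 100 rad/s:
pole (1 + j100·0.02) = 1 + j2 → |·| ≈ 2.2361, ∠ ≈ 63.43°
pole (1 + j100·0.001) = 1 + j0.1 → |·| ≈ 1.005, ∠ ≈ 5.71°
|T| = 0.001 · 1 / (2.2361 · 1.005) ≈ 0.00044498

0.000445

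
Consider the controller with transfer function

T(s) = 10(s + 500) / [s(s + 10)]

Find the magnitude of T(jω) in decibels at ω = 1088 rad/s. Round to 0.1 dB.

At s = jω = j1088:
zero (s+500): 500 + j1088 → |·| = √(500²+1088²) = √1433744 ≈ 1197.4, ∠ = arctan(1088/500) ≈ 65.32°
pole (s+10): 10 + j1088 → |·| = √(10²+1088²) = √1183844 ≈ 1088, ∠ = arctan(1088/10) ≈ 89.47°
pole at origin: |s| = 1088, ∠ = 90.00° (in denominator)
|T| = 10 · 1197.4 / 1.1837e+06 ≈ 0.010116
Gain = 20 log₁₀(0.010116) ≈ -39.90 dB

-39.9 dB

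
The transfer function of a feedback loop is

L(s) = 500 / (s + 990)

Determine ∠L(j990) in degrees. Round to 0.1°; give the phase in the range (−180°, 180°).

-45.0°

At s = jω = j990:
pole (s+990): 990 + j990 → |·| = √(990²+990²) = √1960200 ≈ 1400.1, ∠ = arctan(990/990) ≈ 45.00°
∠L = 0.00° − 45.00° = -45.00°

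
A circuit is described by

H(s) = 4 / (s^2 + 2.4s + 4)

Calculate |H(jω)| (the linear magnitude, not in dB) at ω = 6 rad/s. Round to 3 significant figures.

0.114

At s = jω = j6:
quadratic: (j6)² + 2.4·j6 + 4 = -32 + j14.4 → |·| ≈ 35.091, ∠ ≈ 155.77°
|H| = 4 / 35.091 ≈ 0.11399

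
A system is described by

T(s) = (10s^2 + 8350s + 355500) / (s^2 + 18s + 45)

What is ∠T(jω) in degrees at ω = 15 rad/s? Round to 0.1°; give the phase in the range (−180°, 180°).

Substitute s = j15:
Numerator: 10(j15)^2 + 8350(j15) + 355500 = 353250 + j125250
Denominator: (j15)^2 + 18(j15) + 45 = -180 + j270
|N| = √(353250² + 125250²) ≈ 3.748e+05, ∠N ≈ 19.52°
|D| = √(180² + 270²) ≈ 324.5, ∠D ≈ 123.69°
∠T = 19.52° − 123.69° = -104.17°

-104.2°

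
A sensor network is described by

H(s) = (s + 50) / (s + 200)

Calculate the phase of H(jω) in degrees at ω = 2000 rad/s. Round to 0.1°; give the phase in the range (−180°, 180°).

Substitute s = j2000:
Numerator: (j2000) + 50 = 50 + j2000
Denominator: (j2000) + 200 = 200 + j2000
|N| = √(50² + 2000²) ≈ 2000.6, ∠N ≈ 88.57°
|D| = √(200² + 2000²) ≈ 2010, ∠D ≈ 84.29°
∠H = 88.57° − 84.29° = 4.28°

4.3°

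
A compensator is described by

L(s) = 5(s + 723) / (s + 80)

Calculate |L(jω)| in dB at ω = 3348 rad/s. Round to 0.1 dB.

14.2 dB

At s = jω = j3348:
zero (s+723): 723 + j3348 → |·| = √(723²+3348²) = √11731833 ≈ 3425.2, ∠ = arctan(3348/723) ≈ 77.81°
pole (s+80): 80 + j3348 → |·| = √(80²+3348²) = √11215504 ≈ 3349, ∠ = arctan(3348/80) ≈ 88.63°
|L| = 5 · 3425.2 / 3349 ≈ 5.1138
Gain = 20 log₁₀(5.1138) ≈ 14.17 dB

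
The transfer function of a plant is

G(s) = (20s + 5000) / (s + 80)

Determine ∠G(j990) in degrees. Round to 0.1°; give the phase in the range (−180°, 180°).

-9.6°

Substitute s = j990:
Numerator: 20(j990) + 5000 = 5000 + j19800
Denominator: (j990) + 80 = 80 + j990
|N| = √(5000² + 19800²) ≈ 20422, ∠N ≈ 75.83°
|D| = √(80² + 990²) ≈ 993.23, ∠D ≈ 85.38°
∠G = 75.83° − 85.38° = -9.55°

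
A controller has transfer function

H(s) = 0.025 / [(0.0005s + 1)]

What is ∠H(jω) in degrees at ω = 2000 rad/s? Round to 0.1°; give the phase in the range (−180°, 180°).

-45.0°

At ω = 2000 rad/s:
pole (1 + j2000·0.0005) = 1 + j1 → |·| ≈ 1.4142, ∠ ≈ 45.00°
∠H = (0°) − (45.00°) = -45.00°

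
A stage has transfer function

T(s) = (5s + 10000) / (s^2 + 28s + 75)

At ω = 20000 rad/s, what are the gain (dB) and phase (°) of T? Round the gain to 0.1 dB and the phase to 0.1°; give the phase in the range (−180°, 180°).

Substitute s = j20000:
Numerator: 5(j20000) + 10000 = 10000 + j100000
Denominator: (j20000)^2 + 28(j20000) + 75 = -399999925 + j560000
|N| = √(10000² + 100000²) ≈ 1.005e+05, ∠N ≈ 84.29°
|D| = √(399999925² + 560000²) ≈ 4e+08, ∠D ≈ 179.92°
|T| = 1.005e+05 / 4e+08 ≈ 0.00025125
Gain = 20 log₁₀(0.00025125) ≈ -72.00 dB
∠T = 84.29° − 179.92° = -95.63°

-72.0 dB, -95.6°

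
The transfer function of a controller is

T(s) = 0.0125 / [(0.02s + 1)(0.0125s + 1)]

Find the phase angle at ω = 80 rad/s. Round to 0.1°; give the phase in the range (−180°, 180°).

At ω = 80 rad/s:
pole (1 + j80·0.02) = 1 + j1.6 → |·| ≈ 1.8868, ∠ ≈ 57.99°
pole (1 + j80·0.0125) = 1 + j1 → |·| ≈ 1.4142, ∠ ≈ 45.00°
∠T = (0°) − (57.99° + 45.00°) = -102.99°

-103.0°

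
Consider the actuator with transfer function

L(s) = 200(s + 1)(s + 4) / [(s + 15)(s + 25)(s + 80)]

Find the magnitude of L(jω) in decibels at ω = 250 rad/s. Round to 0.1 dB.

-2.4 dB

At s = jω = j250:
zero (s+1): 1 + j250 → |·| = √(1²+250²) = √62501 ≈ 250, ∠ = arctan(250/1) ≈ 89.77°
zero (s+4): 4 + j250 → |·| = √(4²+250²) = √62516 ≈ 250.03, ∠ = arctan(250/4) ≈ 89.08°
pole (s+15): 15 + j250 → |·| = √(15²+250²) = √62725 ≈ 250.45, ∠ = arctan(250/15) ≈ 86.57°
pole (s+25): 25 + j250 → |·| = √(25²+250²) = √63125 ≈ 251.25, ∠ = arctan(250/25) ≈ 84.29°
pole (s+80): 80 + j250 → |·| = √(80²+250²) = √68900 ≈ 262.49, ∠ = arctan(250/80) ≈ 72.26°
|L| = 200 · 62508 / 1.6517e+07 ≈ 0.75689
Gain = 20 log₁₀(0.75689) ≈ -2.42 dB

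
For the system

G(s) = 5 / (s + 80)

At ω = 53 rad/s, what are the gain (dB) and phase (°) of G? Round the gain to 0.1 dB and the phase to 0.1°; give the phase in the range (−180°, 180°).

-25.7 dB, -33.5°

At s = jω = j53:
pole (s+80): 80 + j53 → |·| = √(80²+53²) = √9209 ≈ 95.964, ∠ = arctan(53/80) ≈ 33.52°
|G| = 5 / 95.964 ≈ 0.052103
Gain = 20 log₁₀(0.052103) ≈ -25.66 dB
∠G = 0.00° − 33.52° = -33.52°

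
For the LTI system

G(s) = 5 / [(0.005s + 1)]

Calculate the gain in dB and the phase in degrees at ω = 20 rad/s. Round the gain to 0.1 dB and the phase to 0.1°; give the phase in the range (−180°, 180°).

13.9 dB, -5.7°

At ω = 20 rad/s:
pole (1 + j20·0.005) = 1 + j0.1 → |·| ≈ 1.005, ∠ ≈ 5.71°
|G| = 5 · 1 / (1.005) ≈ 4.9751
Gain = 20 log₁₀(4.9751) ≈ 13.94 dB
∠G = (0°) − (5.71°) = -5.71°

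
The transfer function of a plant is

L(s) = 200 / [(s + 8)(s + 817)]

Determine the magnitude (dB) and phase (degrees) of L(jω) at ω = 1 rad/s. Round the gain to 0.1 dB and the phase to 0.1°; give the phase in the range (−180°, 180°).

At s = jω = j1:
pole (s+8): 8 + j1 → |·| = √(8²+1²) = √65 ≈ 8.0623, ∠ = arctan(1/8) ≈ 7.13°
pole (s+817): 817 + j1 → |·| = √(817²+1²) = √667490 ≈ 817, ∠ = arctan(1/817) ≈ 0.07°
|L| = 200 / 6586.9 ≈ 0.030363
Gain = 20 log₁₀(0.030363) ≈ -30.35 dB
∠L = 0.00° − 7.20° = -7.20°

-30.4 dB, -7.2°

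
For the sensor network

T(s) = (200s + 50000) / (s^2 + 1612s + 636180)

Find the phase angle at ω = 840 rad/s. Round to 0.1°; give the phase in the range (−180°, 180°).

Substitute s = j840:
Numerator: 200(j840) + 50000 = 50000 + j168000
Denominator: (j840)^2 + 1612(j840) + 636180 = -69420 + j1354080
|N| = √(50000² + 168000²) ≈ 1.7528e+05, ∠N ≈ 73.43°
|D| = √(69420² + 1354080²) ≈ 1.3559e+06, ∠D ≈ 92.93°
∠T = 73.43° − 92.93° = -19.50°

-19.5°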